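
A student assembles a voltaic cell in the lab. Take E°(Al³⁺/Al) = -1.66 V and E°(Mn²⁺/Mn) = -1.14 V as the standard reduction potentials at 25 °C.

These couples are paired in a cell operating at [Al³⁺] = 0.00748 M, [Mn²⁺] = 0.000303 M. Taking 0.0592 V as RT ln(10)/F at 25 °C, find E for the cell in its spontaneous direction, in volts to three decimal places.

+0.458 V

Mn²⁺/Mn is the cathode (higher E°), Al³⁺/Al the anode: E°cell = -1.14 − (-1.66) = +0.52 V, n = 6.
Overall: 3 Mn²⁺(aq) + 2 Al(s) → 3 Mn(s) + 2 Al³⁺(aq)
Q = [Al³⁺]^2 / ([Mn²⁺]^3); log Q = 6.303.
E = E° − (0.0592/n) log Q = +0.52 − (0.0592/6)(6.303) = +0.458 V.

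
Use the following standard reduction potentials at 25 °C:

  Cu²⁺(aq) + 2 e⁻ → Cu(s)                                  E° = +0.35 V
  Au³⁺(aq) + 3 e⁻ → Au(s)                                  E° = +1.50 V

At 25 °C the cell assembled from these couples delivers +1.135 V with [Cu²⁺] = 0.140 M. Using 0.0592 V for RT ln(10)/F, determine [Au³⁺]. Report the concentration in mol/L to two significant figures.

0.0091 M

Au³⁺/Au is the cathode, Cu²⁺/Cu the anode: E°cell = +1.15 V, n = 6.
Overall reaction: 2 Au³⁺(aq) + 3 Cu(s) → 2 Au(s) + 3 Cu²⁺(aq); Q = [Cu²⁺]^3/[Au³⁺]^2.
From E = E° − (0.0592/n) log Q: log Q = (E° − E)·n/0.0592 = (+1.15 − (+1.135))·6/0.0592 = 1.5203.
So 2·log[Au³⁺] = 3·log(0.14) − log Q = -2.5616 − (1.5203) = -4.0819; log[Au³⁺] = -4.0819 / 2 = -2.0410; [Au³⁺] = 10^(-2.0410) ≈ 0.0091 M.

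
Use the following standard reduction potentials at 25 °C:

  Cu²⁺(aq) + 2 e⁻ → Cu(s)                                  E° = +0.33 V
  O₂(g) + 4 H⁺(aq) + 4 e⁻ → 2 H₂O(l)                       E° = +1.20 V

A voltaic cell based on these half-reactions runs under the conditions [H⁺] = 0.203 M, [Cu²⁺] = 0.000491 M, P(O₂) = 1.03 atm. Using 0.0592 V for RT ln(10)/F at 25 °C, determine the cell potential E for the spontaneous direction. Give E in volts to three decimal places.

+0.927 V

O₂/H₂O is the cathode (higher E°), Cu²⁺/Cu the anode: E°cell = +1.20 − (+0.33) = +0.87 V, n = 4.
Overall: O₂(g) + 4 H⁺(aq) + 2 Cu(s) → 2 H₂O(l) + 2 Cu²⁺(aq)
Q = [Cu²⁺]^2 / (P(O₂)·[H⁺]^4); log Q = -3.861.
E = E° − (0.0592/n) log Q = +0.87 − (0.0592/4)(-3.861) = +0.927 V.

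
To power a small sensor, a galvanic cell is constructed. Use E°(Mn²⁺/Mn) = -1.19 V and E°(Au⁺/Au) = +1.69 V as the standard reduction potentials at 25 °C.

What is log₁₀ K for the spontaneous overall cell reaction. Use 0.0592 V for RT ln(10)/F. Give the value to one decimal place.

97.3

Cathode: Au⁺/Au; anode: Mn²⁺/Mn. E°cell = +2.88 V, n = 2.
log K = nE°cell / 0.0592 = (2)(+2.88) / 0.0592 = 97.3.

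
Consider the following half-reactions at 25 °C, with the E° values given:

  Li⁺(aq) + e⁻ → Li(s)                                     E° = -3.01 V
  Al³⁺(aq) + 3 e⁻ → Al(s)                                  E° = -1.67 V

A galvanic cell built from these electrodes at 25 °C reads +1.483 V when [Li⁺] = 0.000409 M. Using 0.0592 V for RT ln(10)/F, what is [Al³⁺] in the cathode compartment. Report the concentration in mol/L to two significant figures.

Al³⁺/Al is the cathode, Li⁺/Li the anode: E°cell = +1.34 V, n = 3.
Overall reaction: Al³⁺(aq) + 3 Li(s) → Al(s) + 3 Li⁺(aq); Q = [Li⁺]^3/[Al³⁺]^1.
From E = E° − (0.0592/n) log Q: log Q = (E° − E)·n/0.0592 = (+1.34 − (+1.483))·3/0.0592 = -7.2466.
So 1·log[Al³⁺] = 3·log(0.000409) − log Q = -10.1648 − (-7.2466) = -2.9182; [Al³⁺] = 10^(-2.9182) ≈ 0.0012 M.

0.0012 M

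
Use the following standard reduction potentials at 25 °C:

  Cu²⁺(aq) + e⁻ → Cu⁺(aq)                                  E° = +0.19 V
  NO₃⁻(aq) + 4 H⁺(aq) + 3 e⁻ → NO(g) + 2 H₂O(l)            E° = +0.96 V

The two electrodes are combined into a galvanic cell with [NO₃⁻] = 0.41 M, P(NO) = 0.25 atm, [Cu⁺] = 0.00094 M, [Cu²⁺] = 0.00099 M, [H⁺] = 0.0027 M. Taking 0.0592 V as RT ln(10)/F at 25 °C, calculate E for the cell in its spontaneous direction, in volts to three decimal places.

NO₃⁻/NO is the cathode (higher E°), Cu²⁺/Cu⁺ the anode: E°cell = +0.96 − (+0.19) = +0.77 V, n = 3.
Overall: NO₃⁻(aq) + 4 H⁺(aq) + 3 Cu⁺(aq) → NO(g) + 2 H₂O(l) + 3 Cu²⁺(aq)
Q = P(NO)·[Cu²⁺]^3 / ([NO₃⁻]·[H⁺]^4·[Cu⁺]^3); log Q = 10.127.
E = E° − (0.0592/n) log Q = +0.77 − (0.0592/3)(10.127) = +0.570 V.

+0.570 V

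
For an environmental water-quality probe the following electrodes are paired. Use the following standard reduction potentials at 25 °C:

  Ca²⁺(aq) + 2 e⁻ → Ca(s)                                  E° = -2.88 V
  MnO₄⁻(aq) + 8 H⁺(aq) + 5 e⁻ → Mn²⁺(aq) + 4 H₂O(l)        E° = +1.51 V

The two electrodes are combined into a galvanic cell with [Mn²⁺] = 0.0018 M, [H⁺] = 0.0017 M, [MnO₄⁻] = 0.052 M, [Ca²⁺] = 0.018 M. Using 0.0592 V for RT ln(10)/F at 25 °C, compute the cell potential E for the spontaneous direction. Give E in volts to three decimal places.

MnO₄⁻/Mn²⁺ is the cathode (higher E°), Ca²⁺/Ca the anode: E°cell = +1.51 − (-2.88) = +4.39 V, n = 10.
Overall: 2 MnO₄⁻(aq) + 16 H⁺(aq) + 5 Ca(s) → 2 Mn²⁺(aq) + 8 H₂O(l) + 5 Ca²⁺(aq)
Q = [Mn²⁺]^2·[Ca²⁺]^5 / ([MnO₄⁻]^2·[H⁺]^16); log Q = 32.668.
E = E° − (0.0592/n) log Q = +4.39 − (0.0592/10)(32.668) = +4.197 V.

+4.197 V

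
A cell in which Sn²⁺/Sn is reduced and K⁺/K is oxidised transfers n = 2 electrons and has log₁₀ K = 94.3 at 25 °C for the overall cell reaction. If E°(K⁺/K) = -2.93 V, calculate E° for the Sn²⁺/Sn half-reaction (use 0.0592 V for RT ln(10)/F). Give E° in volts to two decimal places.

E°cell = (0.0592/n)·log K = (0.0592/2)(94.3) = +2.791 V.
Since Sn²⁺/Sn is the cathode and K⁺/K the anode, E°cell = E°(Sn²⁺/Sn) − E°(K⁺/K).
So E°(Sn²⁺/Sn) = E°cell + E°(K⁺/K) = +2.791 + (-2.93) = -0.14 V.

-0.14 V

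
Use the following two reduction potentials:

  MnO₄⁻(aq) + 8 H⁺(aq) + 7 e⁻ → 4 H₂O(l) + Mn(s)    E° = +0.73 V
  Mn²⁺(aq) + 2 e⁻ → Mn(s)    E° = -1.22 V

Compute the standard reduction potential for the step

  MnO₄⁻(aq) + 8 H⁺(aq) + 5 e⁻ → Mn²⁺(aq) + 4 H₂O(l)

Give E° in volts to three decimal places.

Sequential free energies add, so n₃E°₃ = n₁E°₁ + n₂E°₂.
With n₃ = 7, and the known step contributing 2×(-1.22) V, the unknown satisfies 5·E° = 7×(+0.73) − 2×(-1.22) = +7.550.
E° = +7.550 / 5 = +1.510 V.

+1.510 V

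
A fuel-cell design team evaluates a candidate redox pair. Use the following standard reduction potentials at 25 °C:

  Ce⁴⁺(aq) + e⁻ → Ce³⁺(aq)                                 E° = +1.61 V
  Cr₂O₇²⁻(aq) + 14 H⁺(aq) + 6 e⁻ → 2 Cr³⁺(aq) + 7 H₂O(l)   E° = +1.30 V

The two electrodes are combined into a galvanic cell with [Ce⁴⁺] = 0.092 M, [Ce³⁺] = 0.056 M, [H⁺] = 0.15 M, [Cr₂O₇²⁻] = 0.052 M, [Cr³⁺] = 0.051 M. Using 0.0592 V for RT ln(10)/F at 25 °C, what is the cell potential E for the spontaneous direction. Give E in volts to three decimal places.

Ce⁴⁺/Ce³⁺ is the cathode (higher E°), Cr₂O₇²⁻/Cr³⁺ the anode: E°cell = +1.61 − (+1.30) = +0.31 V, n = 6.
Overall: 6 Ce⁴⁺(aq) + 2 Cr³⁺(aq) + 7 H₂O(l) → 6 Ce³⁺(aq) + Cr₂O₇²⁻(aq) + 14 H⁺(aq)
Q = [Ce³⁺]^6·[Cr₂O₇²⁻]·[H⁺]^14 / ([Ce⁴⁺]^6·[Cr³⁺]^2); log Q = -11.527.
E = E° − (0.0592/n) log Q = +0.31 − (0.0592/6)(-11.527) = +0.424 V.

+0.424 V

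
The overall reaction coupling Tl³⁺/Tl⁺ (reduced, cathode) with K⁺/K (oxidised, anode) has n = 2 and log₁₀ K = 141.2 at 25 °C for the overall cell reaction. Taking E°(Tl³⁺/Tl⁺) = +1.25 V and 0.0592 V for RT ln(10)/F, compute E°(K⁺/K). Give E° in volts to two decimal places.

-2.93 V

E°cell = (0.0592/n)·log K = (0.0592/2)(141.2) = +4.180 V.
Since Tl³⁺/Tl⁺ is the cathode and K⁺/K the anode, E°cell = E°(Tl³⁺/Tl⁺) − E°(K⁺/K).
So E°(K⁺/K) = E°(Tl³⁺/Tl⁺) − E°cell = (+1.25) − (+4.180) = -2.93 V.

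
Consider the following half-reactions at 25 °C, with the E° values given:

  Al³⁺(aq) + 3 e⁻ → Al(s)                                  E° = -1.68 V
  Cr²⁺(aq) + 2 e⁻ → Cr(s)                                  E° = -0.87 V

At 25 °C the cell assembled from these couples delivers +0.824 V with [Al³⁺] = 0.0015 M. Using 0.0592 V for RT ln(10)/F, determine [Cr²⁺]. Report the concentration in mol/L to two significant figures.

Cr²⁺/Cr is the cathode, Al³⁺/Al the anode: E°cell = +0.81 V, n = 6.
Overall reaction: 3 Cr²⁺(aq) + 2 Al(s) → 3 Cr(s) + 2 Al³⁺(aq); Q = [Al³⁺]^2/[Cr²⁺]^3.
From E = E° − (0.0592/n) log Q: log Q = (E° − E)·n/0.0592 = (+0.81 − (+0.824))·6/0.0592 = -1.4189.
So 3·log[Cr²⁺] = 2·log(0.0015) − log Q = -5.6478 − (-1.4189) = -4.2289; log[Cr²⁺] = -4.2289 / 3 = -1.4096; [Cr²⁺] = 10^(-1.4096) ≈ 0.039 M.

0.039 M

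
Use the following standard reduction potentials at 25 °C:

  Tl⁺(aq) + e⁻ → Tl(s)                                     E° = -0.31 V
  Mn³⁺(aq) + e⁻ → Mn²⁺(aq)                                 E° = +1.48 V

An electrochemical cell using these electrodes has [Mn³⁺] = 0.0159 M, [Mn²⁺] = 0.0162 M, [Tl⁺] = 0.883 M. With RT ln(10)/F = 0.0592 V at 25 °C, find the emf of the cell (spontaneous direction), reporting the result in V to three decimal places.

Mn³⁺/Mn²⁺ is the cathode (higher E°), Tl⁺/Tl the anode: E°cell = +1.48 − (-0.31) = +1.79 V, n = 1.
Overall: Mn³⁺(aq) + Tl(s) → Mn²⁺(aq) + Tl⁺(aq)
Q = [Mn²⁺]·[Tl⁺] / ([Mn³⁺]); log Q = -0.046.
E = E° − (0.0592/n) log Q = +1.79 − (0.0592/1)(-0.046) = +1.793 V.

+1.793 V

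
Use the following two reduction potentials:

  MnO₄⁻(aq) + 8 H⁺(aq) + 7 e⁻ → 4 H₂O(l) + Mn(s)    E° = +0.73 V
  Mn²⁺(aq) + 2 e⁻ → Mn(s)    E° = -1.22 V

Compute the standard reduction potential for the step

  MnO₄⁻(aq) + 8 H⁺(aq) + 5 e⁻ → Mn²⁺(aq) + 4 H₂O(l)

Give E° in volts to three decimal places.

+1.510 V

Sequential free energies add, so n₃E°₃ = n₁E°₁ + n₂E°₂.
With n₃ = 7, and the known step contributing 2×(-1.22) V, the unknown satisfies 5·E° = 7×(+0.73) − 2×(-1.22) = +7.550.
E° = +7.550 / 5 = +1.510 V.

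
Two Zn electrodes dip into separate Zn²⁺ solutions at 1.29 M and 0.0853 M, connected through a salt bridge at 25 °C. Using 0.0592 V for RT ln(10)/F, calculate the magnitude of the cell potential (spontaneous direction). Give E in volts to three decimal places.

For a concentration cell E°cell = 0. The 1.29 M side is the cathode (reduction is favoured where [Zn²⁺] is higher).
With n = 2, E = −(0.0592/2) log([Zn²⁺]ₐₙ/[Zn²⁺]꜀ₐₜ) = −(0.0592/2) log(0.0853/1.29) = −(0.0592/2)(-1.180) = +0.035 V.

+0.035 V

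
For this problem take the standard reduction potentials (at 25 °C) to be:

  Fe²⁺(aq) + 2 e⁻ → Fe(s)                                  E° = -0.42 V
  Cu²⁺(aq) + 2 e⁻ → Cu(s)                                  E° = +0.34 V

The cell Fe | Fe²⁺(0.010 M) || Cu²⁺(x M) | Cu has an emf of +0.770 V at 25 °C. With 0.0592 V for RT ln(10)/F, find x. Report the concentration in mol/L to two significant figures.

0.022 M

Cu²⁺/Cu is the cathode, Fe²⁺/Fe the anode: E°cell = +0.76 V, n = 2.
Overall reaction: Cu²⁺(aq) + Fe(s) → Cu(s) + Fe²⁺(aq); Q = [Fe²⁺]^1/[Cu²⁺]^1.
From E = E° − (0.0592/n) log Q: log Q = (E° − E)·n/0.0592 = (+0.76 − (+0.770))·2/0.0592 = -0.3378.
So 1·log[Cu²⁺] = 1·log(0.01) − log Q = -2.0000 − (-0.3378) = -1.6622; [Cu²⁺] = 10^(-1.6622) ≈ 0.022 M.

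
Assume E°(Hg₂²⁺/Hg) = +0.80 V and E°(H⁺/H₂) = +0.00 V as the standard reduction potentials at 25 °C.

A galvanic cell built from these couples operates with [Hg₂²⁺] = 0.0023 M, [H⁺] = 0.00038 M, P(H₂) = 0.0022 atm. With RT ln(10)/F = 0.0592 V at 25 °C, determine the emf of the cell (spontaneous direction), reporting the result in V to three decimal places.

+0.846 V

Hg₂²⁺/Hg is the cathode (higher E°), H⁺/H₂ the anode: E°cell = +0.80 − (+0.00) = +0.80 V, n = 2.
Overall: Hg₂²⁺(aq) + H₂(g) → 2 Hg(l) + 2 H⁺(aq)
Q = [H⁺]^2 / ([Hg₂²⁺]·P(H₂)); log Q = -1.545.
E = E° − (0.0592/n) log Q = +0.80 − (0.0592/2)(-1.545) = +0.846 V.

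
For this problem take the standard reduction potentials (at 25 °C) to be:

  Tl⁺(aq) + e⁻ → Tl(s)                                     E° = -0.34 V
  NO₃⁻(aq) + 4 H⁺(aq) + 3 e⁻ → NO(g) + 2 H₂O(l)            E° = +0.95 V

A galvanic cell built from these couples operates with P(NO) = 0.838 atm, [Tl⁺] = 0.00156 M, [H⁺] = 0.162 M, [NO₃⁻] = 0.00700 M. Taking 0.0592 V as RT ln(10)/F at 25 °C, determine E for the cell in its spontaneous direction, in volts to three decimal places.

NO₃⁻/NO is the cathode (higher E°), Tl⁺/Tl the anode: E°cell = +0.95 − (-0.34) = +1.29 V, n = 3.
Overall: NO₃⁻(aq) + 4 H⁺(aq) + 3 Tl(s) → NO(g) + 2 H₂O(l) + 3 Tl⁺(aq)
Q = P(NO)·[Tl⁺]^3 / ([NO₃⁻]·[H⁺]^4); log Q = -3.181.
E = E° − (0.0592/n) log Q = +1.29 − (0.0592/3)(-3.181) = +1.353 V.

+1.353 V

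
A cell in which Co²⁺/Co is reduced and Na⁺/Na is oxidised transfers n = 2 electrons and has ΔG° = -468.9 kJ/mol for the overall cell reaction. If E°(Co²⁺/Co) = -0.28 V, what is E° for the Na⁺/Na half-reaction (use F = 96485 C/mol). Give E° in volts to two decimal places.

E°cell = −ΔG°/(nF) = −(-468.9×10³)/((2)(96485)) = +2.430 V.
Since Co²⁺/Co is the cathode and Na⁺/Na the anode, E°cell = E°(Co²⁺/Co) − E°(Na⁺/Na).
So E°(Na⁺/Na) = E°(Co²⁺/Co) − E°cell = (-0.28) − (+2.430) = -2.71 V.

-2.71 V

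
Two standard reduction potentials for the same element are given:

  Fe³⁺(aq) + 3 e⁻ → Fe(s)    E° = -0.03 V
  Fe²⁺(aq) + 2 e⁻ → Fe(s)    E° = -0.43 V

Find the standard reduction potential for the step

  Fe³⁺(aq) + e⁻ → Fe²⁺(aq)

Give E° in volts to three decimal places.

Sequential free energies add, so n₃E°₃ = n₁E°₁ + n₂E°₂.
With n₃ = 3, and the known step contributing 2×(-0.43) V, the unknown satisfies 1·E° = 3×(-0.03) − 2×(-0.43) = +0.770.
E° = +0.770 / 1 = +0.770 V.

+0.770 V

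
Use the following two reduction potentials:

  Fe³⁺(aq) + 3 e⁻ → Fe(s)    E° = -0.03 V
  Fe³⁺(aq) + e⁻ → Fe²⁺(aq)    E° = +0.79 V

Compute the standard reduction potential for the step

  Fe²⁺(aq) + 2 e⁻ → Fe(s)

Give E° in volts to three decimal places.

-0.440 V

Sequential free energies add, so n₃E°₃ = n₁E°₁ + n₂E°₂.
With n₃ = 3, and the known step contributing 1×(+0.79) V, the unknown satisfies 2·E° = 3×(-0.03) − 1×(+0.79) = -0.880.
E° = -0.880 / 2 = -0.440 V.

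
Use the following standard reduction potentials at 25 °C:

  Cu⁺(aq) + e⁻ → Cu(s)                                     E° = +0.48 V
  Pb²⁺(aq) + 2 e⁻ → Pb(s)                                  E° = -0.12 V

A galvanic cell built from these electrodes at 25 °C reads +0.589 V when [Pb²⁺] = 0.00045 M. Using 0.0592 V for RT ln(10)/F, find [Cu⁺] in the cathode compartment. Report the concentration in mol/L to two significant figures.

Cu⁺/Cu is the cathode, Pb²⁺/Pb the anode: E°cell = +0.60 V, n = 2.
Overall reaction: 2 Cu⁺(aq) + Pb(s) → 2 Cu(s) + Pb²⁺(aq); Q = [Pb²⁺]^1/[Cu⁺]^2.
From E = E° − (0.0592/n) log Q: log Q = (E° − E)·n/0.0592 = (+0.60 − (+0.589))·2/0.0592 = 0.3716.
So 2·log[Cu⁺] = 1·log(0.00045) − log Q = -3.3468 − (0.3716) = -3.7184; log[Cu⁺] = -3.7184 / 2 = -1.8592; [Cu⁺] = 10^(-1.8592) ≈ 0.014 M.

0.014 M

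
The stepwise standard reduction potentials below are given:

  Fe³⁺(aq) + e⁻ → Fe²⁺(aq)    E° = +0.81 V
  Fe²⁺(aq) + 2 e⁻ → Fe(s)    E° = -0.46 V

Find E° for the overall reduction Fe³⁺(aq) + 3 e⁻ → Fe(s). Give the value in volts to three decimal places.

-0.037 V

Standard free energies of sequential steps add: ΔG°₃ = ΔG°₁ + ΔG°₂, so n₃E°₃ = n₁E°₁ + n₂E°₂.
E°₃ = (1×+0.81 + 2×-0.46) / 3 = (-0.110) / 3 = -0.037 V.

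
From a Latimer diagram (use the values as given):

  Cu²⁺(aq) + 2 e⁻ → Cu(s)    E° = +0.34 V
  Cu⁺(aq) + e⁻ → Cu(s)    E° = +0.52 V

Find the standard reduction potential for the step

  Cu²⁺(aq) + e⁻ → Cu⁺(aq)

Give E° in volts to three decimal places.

+0.160 V

Sequential free energies add, so n₃E°₃ = n₁E°₁ + n₂E°₂.
With n₃ = 2, and the known step contributing 1×(+0.52) V, the unknown satisfies 1·E° = 2×(+0.34) − 1×(+0.52) = +0.160.
E° = +0.160 / 1 = +0.160 V.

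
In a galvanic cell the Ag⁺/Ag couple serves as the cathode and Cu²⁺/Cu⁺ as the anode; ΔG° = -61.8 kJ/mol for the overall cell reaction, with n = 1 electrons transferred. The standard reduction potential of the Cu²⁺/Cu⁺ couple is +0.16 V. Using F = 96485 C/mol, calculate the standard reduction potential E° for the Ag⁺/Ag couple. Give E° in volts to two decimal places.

+0.80 V

E°cell = −ΔG°/(nF) = −(-61.8×10³)/((1)(96485)) = +0.641 V.
Since Ag⁺/Ag is the cathode and Cu²⁺/Cu⁺ the anode, E°cell = E°(Ag⁺/Ag) − E°(Cu²⁺/Cu⁺).
So E°(Ag⁺/Ag) = E°cell + E°(Cu²⁺/Cu⁺) = +0.641 + (+0.16) = +0.80 V.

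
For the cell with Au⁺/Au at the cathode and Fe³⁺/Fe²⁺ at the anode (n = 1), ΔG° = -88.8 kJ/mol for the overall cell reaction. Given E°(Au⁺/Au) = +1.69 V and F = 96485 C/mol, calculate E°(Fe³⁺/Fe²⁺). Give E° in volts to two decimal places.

E°cell = −ΔG°/(nF) = −(-88.8×10³)/((1)(96485)) = +0.920 V.
Since Au⁺/Au is the cathode and Fe³⁺/Fe²⁺ the anode, E°cell = E°(Au⁺/Au) − E°(Fe³⁺/Fe²⁺).
So E°(Fe³⁺/Fe²⁺) = E°(Au⁺/Au) − E°cell = (+1.69) − (+0.920) = +0.77 V.

+0.77 V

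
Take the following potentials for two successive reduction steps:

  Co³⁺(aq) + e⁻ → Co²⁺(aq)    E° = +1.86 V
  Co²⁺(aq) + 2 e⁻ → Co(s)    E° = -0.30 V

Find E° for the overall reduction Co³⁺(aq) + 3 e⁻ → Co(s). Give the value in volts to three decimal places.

+0.420 V

Adding the free-energy changes (−nFE°) of the two steps gives −n₃FE°₃ = −n₁FE°₁ − n₂FE°₂.
E°₃ = (1×+1.86 + 2×-0.30) / 3 = (+1.260) / 3 = +0.420 V.
Simply averaging or adding the two E° values would be wrong; the electron-weighted sum is required.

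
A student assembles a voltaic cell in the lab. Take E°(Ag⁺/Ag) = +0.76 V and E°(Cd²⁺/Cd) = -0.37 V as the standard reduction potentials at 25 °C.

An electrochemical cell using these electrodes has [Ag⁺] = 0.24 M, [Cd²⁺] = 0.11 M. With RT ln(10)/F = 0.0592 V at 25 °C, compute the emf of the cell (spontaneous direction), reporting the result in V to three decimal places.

+1.122 V

Ag⁺/Ag is the cathode (higher E°), Cd²⁺/Cd the anode: E°cell = +0.76 − (-0.37) = +1.13 V, n = 2.
Overall: 2 Ag⁺(aq) + Cd(s) → 2 Ag(s) + Cd²⁺(aq)
Q = [Cd²⁺] / ([Ag⁺]^2); log Q = 0.281.
E = E° − (0.0592/n) log Q = +1.13 − (0.0592/2)(0.281) = +1.122 V.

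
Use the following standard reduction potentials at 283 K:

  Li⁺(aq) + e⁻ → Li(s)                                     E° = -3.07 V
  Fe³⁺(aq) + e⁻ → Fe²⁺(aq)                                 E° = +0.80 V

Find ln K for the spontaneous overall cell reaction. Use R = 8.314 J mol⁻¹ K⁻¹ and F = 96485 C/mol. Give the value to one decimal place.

158.7

Cathode: Fe³⁺/Fe²⁺; anode: Li⁺/Li. E°cell = (+0.80) − (-3.07) = +3.87 V, with n = 1.
ΔG° = −nFE° = −RT ln K, so ln K = nFE°/(RT) = (1)(96485)(+3.87) / ((8.314)(283)) = 158.699.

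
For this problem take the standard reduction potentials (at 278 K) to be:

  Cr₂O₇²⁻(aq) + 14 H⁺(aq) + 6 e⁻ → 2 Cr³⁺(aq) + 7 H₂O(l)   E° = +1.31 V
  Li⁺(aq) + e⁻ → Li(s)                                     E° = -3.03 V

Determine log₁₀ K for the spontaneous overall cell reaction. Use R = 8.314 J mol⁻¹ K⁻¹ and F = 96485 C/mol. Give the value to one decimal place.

Cathode: Cr₂O₇²⁻/Cr³⁺; anode: Li⁺/Li. E°cell = (+1.31) − (-3.03) = +4.34 V, with n = 6.
ΔG° = −nFE° = −RT ln K, so ln K = nFE°/(RT) = (6)(96485)(+4.34) / ((8.314)(278)) = 1087.041.
log₁₀ K = 1087.041 / ln 10 = 472.1.

472.1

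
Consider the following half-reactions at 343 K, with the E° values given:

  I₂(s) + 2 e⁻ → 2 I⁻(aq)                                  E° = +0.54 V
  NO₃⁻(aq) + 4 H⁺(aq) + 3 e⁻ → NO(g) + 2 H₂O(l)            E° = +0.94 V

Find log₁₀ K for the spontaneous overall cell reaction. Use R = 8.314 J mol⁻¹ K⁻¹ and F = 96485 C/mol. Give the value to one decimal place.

Cathode: NO₃⁻/NO; anode: I₂/I⁻. E°cell = (+0.94) − (+0.54) = +0.40 V, with n = 6.
ΔG° = −nFE° = −RT ln K, so ln K = nFE°/(RT) = (6)(96485)(+0.40) / ((8.314)(343)) = 81.202.
log₁₀ K = 81.202 / ln 10 = 35.3.

35.3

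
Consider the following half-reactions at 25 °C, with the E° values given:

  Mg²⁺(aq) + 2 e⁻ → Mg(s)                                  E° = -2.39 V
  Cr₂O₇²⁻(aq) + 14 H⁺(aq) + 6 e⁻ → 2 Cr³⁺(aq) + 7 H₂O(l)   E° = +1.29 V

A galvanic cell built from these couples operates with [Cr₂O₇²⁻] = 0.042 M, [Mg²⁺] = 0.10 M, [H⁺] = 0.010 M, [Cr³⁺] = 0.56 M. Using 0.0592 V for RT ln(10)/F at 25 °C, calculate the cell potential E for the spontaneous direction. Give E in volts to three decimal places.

Cr₂O₇²⁻/Cr³⁺ is the cathode (higher E°), Mg²⁺/Mg the anode: E°cell = +1.29 − (-2.39) = +3.68 V, n = 6.
Overall: Cr₂O₇²⁻(aq) + 14 H⁺(aq) + 3 Mg(s) → 2 Cr³⁺(aq) + 7 H₂O(l) + 3 Mg²⁺(aq)
Q = [Cr³⁺]^2·[Mg²⁺]^3 / ([Cr₂O₇²⁻]·[H⁺]^14); log Q = 25.873.
E = E° − (0.0592/n) log Q = +3.68 − (0.0592/6)(25.873) = +3.425 V.

+3.425 V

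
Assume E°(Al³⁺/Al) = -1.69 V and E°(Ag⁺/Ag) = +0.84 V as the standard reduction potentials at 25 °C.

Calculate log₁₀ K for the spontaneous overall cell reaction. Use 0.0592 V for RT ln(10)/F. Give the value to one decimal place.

Cathode: Ag⁺/Ag; anode: Al³⁺/Al. E°cell = +2.53 V, n = 3.
log K = nE°cell / 0.0592 = (3)(+2.53) / 0.0592 = 128.2.

128.2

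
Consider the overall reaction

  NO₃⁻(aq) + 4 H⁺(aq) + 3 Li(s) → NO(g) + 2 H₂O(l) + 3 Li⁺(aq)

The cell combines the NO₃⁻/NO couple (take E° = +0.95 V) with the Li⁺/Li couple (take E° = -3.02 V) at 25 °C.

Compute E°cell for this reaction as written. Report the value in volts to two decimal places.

+3.97 V

The NO₃⁻/NO couple has the higher reduction potential, so it is the cathode; Li⁺/Li is oxidised at the anode.
E°cell = E°(cathode) − E°(anode) = (+0.95) − (-3.02) = +3.97 V.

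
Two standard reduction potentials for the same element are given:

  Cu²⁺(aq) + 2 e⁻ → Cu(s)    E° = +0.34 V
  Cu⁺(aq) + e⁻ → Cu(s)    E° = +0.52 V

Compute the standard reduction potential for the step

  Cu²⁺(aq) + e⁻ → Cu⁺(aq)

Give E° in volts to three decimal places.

Sequential free energies add, so n₃E°₃ = n₁E°₁ + n₂E°₂.
With n₃ = 2, and the known step contributing 1×(+0.52) V, the unknown satisfies 1·E° = 2×(+0.34) − 1×(+0.52) = +0.160.
E° = +0.160 / 1 = +0.160 V.

+0.160 V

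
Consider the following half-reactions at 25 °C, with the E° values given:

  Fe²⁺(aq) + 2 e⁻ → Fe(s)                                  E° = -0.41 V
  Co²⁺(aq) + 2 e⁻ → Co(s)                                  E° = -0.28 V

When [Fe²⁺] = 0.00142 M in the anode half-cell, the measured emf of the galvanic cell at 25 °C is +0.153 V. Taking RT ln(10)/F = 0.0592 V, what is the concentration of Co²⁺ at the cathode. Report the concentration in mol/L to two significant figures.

0.0085 M

Co²⁺/Co is the cathode, Fe²⁺/Fe the anode: E°cell = +0.13 V, n = 2.
Overall reaction: Co²⁺(aq) + Fe(s) → Co(s) + Fe²⁺(aq); Q = [Fe²⁺]^1/[Co²⁺]^1.
From E = E° − (0.0592/n) log Q: log Q = (E° − E)·n/0.0592 = (+0.13 − (+0.153))·2/0.0592 = -0.7770.
So 1·log[Co²⁺] = 1·log(0.00142) − log Q = -2.8477 − (-0.7770) = -2.0707; [Co²⁺] = 10^(-2.0707) ≈ 0.0085 M.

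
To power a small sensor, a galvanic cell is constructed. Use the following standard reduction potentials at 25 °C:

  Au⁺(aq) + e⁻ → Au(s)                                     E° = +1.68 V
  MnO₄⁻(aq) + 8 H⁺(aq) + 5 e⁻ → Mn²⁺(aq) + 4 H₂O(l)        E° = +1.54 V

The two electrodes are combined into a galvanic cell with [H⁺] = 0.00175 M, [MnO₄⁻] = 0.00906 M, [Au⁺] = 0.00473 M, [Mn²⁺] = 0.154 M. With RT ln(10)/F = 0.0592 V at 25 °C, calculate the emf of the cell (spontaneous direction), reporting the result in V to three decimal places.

Au⁺/Au is the cathode (higher E°), MnO₄⁻/Mn²⁺ the anode: E°cell = +1.68 − (+1.54) = +0.14 V, n = 5.
Overall: 5 Au⁺(aq) + Mn²⁺(aq) + 4 H₂O(l) → 5 Au(s) + MnO₄⁻(aq) + 8 H⁺(aq)
Q = [MnO₄⁻]·[H⁺]^8 / ([Au⁺]^5·[Mn²⁺]); log Q = -11.660.
E = E° − (0.0592/n) log Q = +0.14 − (0.0592/5)(-11.660) = +0.278 V.

+0.278 V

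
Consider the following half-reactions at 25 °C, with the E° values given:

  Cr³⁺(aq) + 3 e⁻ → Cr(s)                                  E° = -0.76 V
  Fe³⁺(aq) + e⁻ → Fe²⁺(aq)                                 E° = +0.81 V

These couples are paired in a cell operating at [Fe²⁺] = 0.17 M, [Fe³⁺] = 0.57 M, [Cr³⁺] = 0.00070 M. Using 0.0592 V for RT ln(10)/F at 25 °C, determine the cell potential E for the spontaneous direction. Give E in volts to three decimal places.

+1.663 V

Fe³⁺/Fe²⁺ is the cathode (higher E°), Cr³⁺/Cr the anode: E°cell = +0.81 − (-0.76) = +1.57 V, n = 3.
Overall: 3 Fe³⁺(aq) + Cr(s) → 3 Fe²⁺(aq) + Cr³⁺(aq)
Q = [Fe²⁺]^3·[Cr³⁺] / ([Fe³⁺]^3); log Q = -4.731.
E = E° − (0.0592/n) log Q = +1.57 − (0.0592/3)(-4.731) = +1.663 V.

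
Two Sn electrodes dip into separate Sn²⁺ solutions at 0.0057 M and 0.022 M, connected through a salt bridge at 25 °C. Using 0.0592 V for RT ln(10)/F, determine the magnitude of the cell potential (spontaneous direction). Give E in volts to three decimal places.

For a concentration cell E°cell = 0. The 0.022 M side is the cathode (reduction is favoured where [Sn²⁺] is higher).
With n = 2, E = −(0.0592/2) log([Sn²⁺]ₐₙ/[Sn²⁺]꜀ₐₜ) = −(0.0592/2) log(0.0057/0.022) = −(0.0592/2)(-0.587) = +0.017 V.

+0.017 V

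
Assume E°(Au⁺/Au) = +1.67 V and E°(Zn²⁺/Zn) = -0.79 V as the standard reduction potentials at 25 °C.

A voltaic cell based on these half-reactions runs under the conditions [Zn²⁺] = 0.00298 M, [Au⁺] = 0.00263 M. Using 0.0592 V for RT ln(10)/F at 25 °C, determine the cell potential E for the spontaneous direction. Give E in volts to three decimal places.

Au⁺/Au is the cathode (higher E°), Zn²⁺/Zn the anode: E°cell = +1.67 − (-0.79) = +2.46 V, n = 2.
Overall: 2 Au⁺(aq) + Zn(s) → 2 Au(s) + Zn²⁺(aq)
Q = [Zn²⁺] / ([Au⁺]^2); log Q = 2.634.
E = E° − (0.0592/n) log Q = +2.46 − (0.0592/2)(2.634) = +2.382 V.

+2.382 V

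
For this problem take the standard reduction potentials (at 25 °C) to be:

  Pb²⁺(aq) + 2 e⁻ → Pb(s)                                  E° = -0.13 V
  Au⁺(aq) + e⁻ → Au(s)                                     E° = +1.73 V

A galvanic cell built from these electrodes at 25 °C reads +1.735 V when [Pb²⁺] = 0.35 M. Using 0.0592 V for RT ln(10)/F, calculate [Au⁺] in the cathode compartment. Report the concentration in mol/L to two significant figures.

0.0046 M

Au⁺/Au is the cathode, Pb²⁺/Pb the anode: E°cell = +1.86 V, n = 2.
Overall reaction: 2 Au⁺(aq) + Pb(s) → 2 Au(s) + Pb²⁺(aq); Q = [Pb²⁺]^1/[Au⁺]^2.
From E = E° − (0.0592/n) log Q: log Q = (E° − E)·n/0.0592 = (+1.86 − (+1.735))·2/0.0592 = 4.2230.
So 2·log[Au⁺] = 1·log(0.35) − log Q = -0.4559 − (4.2230) = -4.6789; log[Au⁺] = -4.6789 / 2 = -2.3394; [Au⁺] = 10^(-2.3394) ≈ 0.0046 M.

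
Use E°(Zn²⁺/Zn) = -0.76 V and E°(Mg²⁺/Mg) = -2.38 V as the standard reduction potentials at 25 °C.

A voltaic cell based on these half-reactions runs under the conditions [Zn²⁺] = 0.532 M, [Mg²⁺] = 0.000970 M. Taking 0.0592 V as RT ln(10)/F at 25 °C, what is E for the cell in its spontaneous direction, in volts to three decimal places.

Zn²⁺/Zn is the cathode (higher E°), Mg²⁺/Mg the anode: E°cell = -0.76 − (-2.38) = +1.62 V, n = 2.
Overall: Zn²⁺(aq) + Mg(s) → Zn(s) + Mg²⁺(aq)
Q = [Mg²⁺] / ([Zn²⁺]); log Q = -2.739.
E = E° − (0.0592/n) log Q = +1.62 − (0.0592/2)(-2.739) = +1.701 V.

+1.701 V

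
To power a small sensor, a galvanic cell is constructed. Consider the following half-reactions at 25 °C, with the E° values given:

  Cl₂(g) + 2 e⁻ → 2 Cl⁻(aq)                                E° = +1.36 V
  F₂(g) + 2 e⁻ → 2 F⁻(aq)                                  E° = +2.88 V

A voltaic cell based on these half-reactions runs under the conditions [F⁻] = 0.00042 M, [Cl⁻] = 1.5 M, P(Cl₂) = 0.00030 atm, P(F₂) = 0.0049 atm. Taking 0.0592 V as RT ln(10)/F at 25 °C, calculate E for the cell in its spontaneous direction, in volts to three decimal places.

F₂/F⁻ is the cathode (higher E°), Cl₂/Cl⁻ the anode: E°cell = +2.88 − (+1.36) = +1.52 V, n = 2.
Overall: F₂(g) + 2 Cl⁻(aq) → 2 F⁻(aq) + Cl₂(g)
Q = [F⁻]^2·P(Cl₂) / (P(F₂)·[Cl⁻]^2); log Q = -8.319.
E = E° − (0.0592/n) log Q = +1.52 − (0.0592/2)(-8.319) = +1.766 V.

+1.766 V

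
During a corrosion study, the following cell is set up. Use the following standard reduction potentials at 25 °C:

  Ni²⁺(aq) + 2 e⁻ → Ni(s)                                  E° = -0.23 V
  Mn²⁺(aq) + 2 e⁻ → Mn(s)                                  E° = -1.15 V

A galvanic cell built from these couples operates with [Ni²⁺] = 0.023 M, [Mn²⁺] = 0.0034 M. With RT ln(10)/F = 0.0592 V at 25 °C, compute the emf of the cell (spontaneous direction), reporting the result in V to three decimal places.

Ni²⁺/Ni is the cathode (higher E°), Mn²⁺/Mn the anode: E°cell = -0.23 − (-1.15) = +0.92 V, n = 2.
Overall: Ni²⁺(aq) + Mn(s) → Ni(s) + Mn²⁺(aq)
Q = [Mn²⁺] / ([Ni²⁺]); log Q = -0.830.
E = E° − (0.0592/n) log Q = +0.92 − (0.0592/2)(-0.830) = +0.945 V.

+0.945 V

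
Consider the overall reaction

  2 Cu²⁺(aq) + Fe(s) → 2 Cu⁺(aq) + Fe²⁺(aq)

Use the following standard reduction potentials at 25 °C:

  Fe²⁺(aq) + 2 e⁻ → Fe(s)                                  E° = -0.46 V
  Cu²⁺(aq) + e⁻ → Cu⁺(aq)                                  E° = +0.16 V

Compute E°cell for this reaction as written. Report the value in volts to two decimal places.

The Cu²⁺/Cu⁺ couple has the higher reduction potential, so it is the cathode; Fe²⁺/Fe is oxidised at the anode.
E°cell = E°(cathode) − E°(anode) = (+0.16) − (-0.46) = +0.62 V.

+0.62 V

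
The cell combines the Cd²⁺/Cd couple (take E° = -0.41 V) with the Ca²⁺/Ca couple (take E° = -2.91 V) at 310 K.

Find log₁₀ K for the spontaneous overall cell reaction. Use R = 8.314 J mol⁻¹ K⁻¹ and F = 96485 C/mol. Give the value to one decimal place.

Cathode: Cd²⁺/Cd; anode: Ca²⁺/Ca. E°cell = (-0.41) − (-2.91) = +2.50 V, with n = 2.
ΔG° = −nFE° = −RT ln K, so ln K = nFE°/(RT) = (2)(96485)(+2.50) / ((8.314)(310)) = 187.179.
log₁₀ K = 187.179 / ln 10 = 81.3.

81.3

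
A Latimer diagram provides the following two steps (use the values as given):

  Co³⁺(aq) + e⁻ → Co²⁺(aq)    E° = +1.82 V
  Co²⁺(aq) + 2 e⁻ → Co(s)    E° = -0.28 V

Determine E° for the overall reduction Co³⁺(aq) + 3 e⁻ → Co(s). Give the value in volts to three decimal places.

+0.420 V

Adding the free-energy changes (−nFE°) of the two steps gives −n₃FE°₃ = −n₁FE°₁ − n₂FE°₂.
E°₃ = (1×+1.82 + 2×-0.28) / 3 = (+1.260) / 3 = +0.420 V.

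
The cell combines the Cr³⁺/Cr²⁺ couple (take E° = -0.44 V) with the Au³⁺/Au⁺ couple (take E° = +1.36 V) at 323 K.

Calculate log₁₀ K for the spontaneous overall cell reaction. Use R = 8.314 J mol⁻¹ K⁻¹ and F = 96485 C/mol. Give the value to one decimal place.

Cathode: Au³⁺/Au⁺; anode: Cr³⁺/Cr²⁺. E°cell = (+1.36) − (-0.44) = +1.80 V, with n = 2.
ΔG° = −nFE° = −RT ln K, so ln K = nFE°/(RT) = (2)(96485)(+1.80) / ((8.314)(323)) = 129.345.
log₁₀ K = 129.345 / ln 10 = 56.2.

56.2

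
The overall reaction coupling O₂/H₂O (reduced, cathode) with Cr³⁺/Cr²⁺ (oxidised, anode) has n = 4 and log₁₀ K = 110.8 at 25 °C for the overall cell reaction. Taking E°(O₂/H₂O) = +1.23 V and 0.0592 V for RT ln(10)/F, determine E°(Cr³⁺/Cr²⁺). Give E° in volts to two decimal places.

E°cell = (0.0592/n)·log K = (0.0592/4)(110.8) = +1.640 V.
Since O₂/H₂O is the cathode and Cr³⁺/Cr²⁺ the anode, E°cell = E°(O₂/H₂O) − E°(Cr³⁺/Cr²⁺).
So E°(Cr³⁺/Cr²⁺) = E°(O₂/H₂O) − E°cell = (+1.23) − (+1.640) = -0.41 V.

-0.41 V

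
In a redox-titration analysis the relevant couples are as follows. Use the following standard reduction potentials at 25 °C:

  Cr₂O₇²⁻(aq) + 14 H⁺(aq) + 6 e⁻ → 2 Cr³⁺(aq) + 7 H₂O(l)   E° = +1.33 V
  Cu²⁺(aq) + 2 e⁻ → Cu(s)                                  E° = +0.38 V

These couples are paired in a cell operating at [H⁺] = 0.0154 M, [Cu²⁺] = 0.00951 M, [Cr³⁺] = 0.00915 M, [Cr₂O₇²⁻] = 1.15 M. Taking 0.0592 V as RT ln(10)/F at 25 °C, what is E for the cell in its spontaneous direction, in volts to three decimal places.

Cr₂O₇²⁻/Cr³⁺ is the cathode (higher E°), Cu²⁺/Cu the anode: E°cell = +1.33 − (+0.38) = +0.95 V, n = 6.
Overall: Cr₂O₇²⁻(aq) + 14 H⁺(aq) + 3 Cu(s) → 2 Cr³⁺(aq) + 7 H₂O(l) + 3 Cu²⁺(aq)
Q = [Cr³⁺]^2·[Cu²⁺]^3 / ([Cr₂O₇²⁻]·[H⁺]^14); log Q = 15.171.
E = E° − (0.0592/n) log Q = +0.95 − (0.0592/6)(15.171) = +0.800 V.

+0.800 V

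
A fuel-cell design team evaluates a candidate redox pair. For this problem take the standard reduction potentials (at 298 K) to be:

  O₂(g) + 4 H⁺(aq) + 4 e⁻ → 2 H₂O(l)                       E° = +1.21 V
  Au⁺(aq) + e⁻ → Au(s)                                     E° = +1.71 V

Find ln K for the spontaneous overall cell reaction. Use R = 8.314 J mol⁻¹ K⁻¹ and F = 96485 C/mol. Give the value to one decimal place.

Cathode: Au⁺/Au; anode: O₂/H₂O. E°cell = (+1.71) − (+1.21) = +0.50 V, with n = 4.
ΔG° = −nFE° = −RT ln K, so ln K = nFE°/(RT) = (4)(96485)(+0.50) / ((8.314)(298)) = 77.887.

77.9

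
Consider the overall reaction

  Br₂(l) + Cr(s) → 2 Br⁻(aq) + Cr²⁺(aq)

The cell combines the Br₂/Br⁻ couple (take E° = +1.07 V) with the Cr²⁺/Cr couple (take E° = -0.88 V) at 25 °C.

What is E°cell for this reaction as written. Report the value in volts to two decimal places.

+1.95 V

The Br₂/Br⁻ couple has the higher reduction potential, so it is the cathode; Cr²⁺/Cr is oxidised at the anode.
E°cell = E°(cathode) − E°(anode) = (+1.07) − (-0.88) = +1.95 V.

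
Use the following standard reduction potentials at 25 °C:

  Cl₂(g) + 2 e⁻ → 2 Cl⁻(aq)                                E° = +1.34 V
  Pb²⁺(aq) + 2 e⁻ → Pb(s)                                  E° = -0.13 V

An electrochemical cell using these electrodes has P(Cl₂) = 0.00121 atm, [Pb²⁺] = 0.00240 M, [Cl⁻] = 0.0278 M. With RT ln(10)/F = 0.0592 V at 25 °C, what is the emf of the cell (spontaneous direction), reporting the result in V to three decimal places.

+1.553 V

Cl₂/Cl⁻ is the cathode (higher E°), Pb²⁺/Pb the anode: E°cell = +1.34 − (-0.13) = +1.47 V, n = 2.
Overall: Cl₂(g) + Pb(s) → 2 Cl⁻(aq) + Pb²⁺(aq)
Q = [Cl⁻]^2·[Pb²⁺] / (P(Cl₂)); log Q = -2.814.
E = E° − (0.0592/n) log Q = +1.47 − (0.0592/2)(-2.814) = +1.553 V.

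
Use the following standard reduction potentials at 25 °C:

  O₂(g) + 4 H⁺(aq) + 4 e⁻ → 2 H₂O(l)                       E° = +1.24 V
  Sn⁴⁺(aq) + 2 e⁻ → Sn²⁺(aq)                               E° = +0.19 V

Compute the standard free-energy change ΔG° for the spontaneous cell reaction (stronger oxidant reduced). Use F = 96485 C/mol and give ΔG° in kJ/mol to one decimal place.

O₂/H₂O (E° = +1.24 V) is the cathode; Sn⁴⁺/Sn²⁺ (E° = +0.19 V) is the anode, so E°cell = +1.05 V.
Balancing electrons gives n = 4 (lcm of 4 and 2).
ΔG° = −nFE° = −(4)(96485)(+1.05) = -405,237 J = -405.2 kJ/mol.

-405.2 kJ/mol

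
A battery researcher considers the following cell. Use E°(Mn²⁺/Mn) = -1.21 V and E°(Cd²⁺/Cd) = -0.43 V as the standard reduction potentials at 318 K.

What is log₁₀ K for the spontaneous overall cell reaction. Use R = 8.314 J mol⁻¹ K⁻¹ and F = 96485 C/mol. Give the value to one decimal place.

24.7

Cathode: Cd²⁺/Cd; anode: Mn²⁺/Mn. E°cell = (-0.43) − (-1.21) = +0.78 V, with n = 2.
ΔG° = −nFE° = −RT ln K, so ln K = nFE°/(RT) = (2)(96485)(+0.78) / ((8.314)(318)) = 56.931.
log₁₀ K = 56.931 / ln 10 = 24.7.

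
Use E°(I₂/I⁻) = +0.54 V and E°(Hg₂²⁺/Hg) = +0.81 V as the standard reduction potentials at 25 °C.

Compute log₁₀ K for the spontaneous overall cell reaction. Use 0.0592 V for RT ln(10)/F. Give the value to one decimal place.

Cathode: Hg₂²⁺/Hg; anode: I₂/I⁻. E°cell = +0.27 V, n = 2.
log K = nE°cell / 0.0592 = (2)(+0.27) / 0.0592 = 9.1.

9.1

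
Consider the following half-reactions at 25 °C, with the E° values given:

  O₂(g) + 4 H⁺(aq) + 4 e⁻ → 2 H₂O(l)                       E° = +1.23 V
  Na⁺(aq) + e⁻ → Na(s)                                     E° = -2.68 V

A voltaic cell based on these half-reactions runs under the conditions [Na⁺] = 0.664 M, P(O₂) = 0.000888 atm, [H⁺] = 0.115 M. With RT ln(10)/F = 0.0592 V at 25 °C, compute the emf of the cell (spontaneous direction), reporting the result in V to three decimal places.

+3.820 V

O₂/H₂O is the cathode (higher E°), Na⁺/Na the anode: E°cell = +1.23 − (-2.68) = +3.91 V, n = 4.
Overall: O₂(g) + 4 H⁺(aq) + 4 Na(s) → 2 H₂O(l) + 4 Na⁺(aq)
Q = [Na⁺]^4 / (P(O₂)·[H⁺]^4); log Q = 6.097.
E = E° − (0.0592/n) log Q = +3.91 − (0.0592/4)(6.097) = +3.820 V.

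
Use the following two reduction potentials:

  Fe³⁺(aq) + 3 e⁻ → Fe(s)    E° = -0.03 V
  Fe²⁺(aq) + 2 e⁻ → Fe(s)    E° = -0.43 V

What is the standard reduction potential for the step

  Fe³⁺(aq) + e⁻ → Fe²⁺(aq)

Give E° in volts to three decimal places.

Sequential free energies add, so n₃E°₃ = n₁E°₁ + n₂E°₂.
With n₃ = 3, and the known step contributing 2×(-0.43) V, the unknown satisfies 1·E° = 3×(-0.03) − 2×(-0.43) = +0.770.
E° = +0.770 / 1 = +0.770 V.

+0.770 V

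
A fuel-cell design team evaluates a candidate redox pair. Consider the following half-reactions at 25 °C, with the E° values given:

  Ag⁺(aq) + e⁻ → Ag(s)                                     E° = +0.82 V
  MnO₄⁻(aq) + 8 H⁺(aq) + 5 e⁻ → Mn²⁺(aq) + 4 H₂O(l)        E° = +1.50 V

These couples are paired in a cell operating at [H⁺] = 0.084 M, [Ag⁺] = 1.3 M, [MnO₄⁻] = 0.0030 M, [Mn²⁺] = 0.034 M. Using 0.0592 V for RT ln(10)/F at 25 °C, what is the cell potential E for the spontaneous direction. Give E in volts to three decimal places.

MnO₄⁻/Mn²⁺ is the cathode (higher E°), Ag⁺/Ag the anode: E°cell = +1.50 − (+0.82) = +0.68 V, n = 5.
Overall: MnO₄⁻(aq) + 8 H⁺(aq) + 5 Ag(s) → Mn²⁺(aq) + 4 H₂O(l) + 5 Ag⁺(aq)
Q = [Mn²⁺]·[Ag⁺]^5 / ([MnO₄⁻]·[H⁺]^8); log Q = 10.230.
E = E° − (0.0592/n) log Q = +0.68 − (0.0592/5)(10.230) = +0.559 V.

+0.559 V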